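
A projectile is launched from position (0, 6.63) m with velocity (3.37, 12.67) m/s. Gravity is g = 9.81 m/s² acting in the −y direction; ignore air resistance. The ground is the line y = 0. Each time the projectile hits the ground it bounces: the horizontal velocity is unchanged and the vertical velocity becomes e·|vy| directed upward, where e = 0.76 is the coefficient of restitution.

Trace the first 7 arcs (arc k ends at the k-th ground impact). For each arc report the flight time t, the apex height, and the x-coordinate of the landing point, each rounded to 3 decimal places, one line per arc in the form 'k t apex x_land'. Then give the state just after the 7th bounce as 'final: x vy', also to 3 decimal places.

1 3.029 14.812 10.209
2 2.641 8.555 19.110
3 2.007 4.942 25.875
4 1.526 2.854 31.017
5 1.159 1.649 34.924
6 0.881 0.952 37.894
7 0.670 0.550 40.151
final: 40.151 2.497

Arc 1: start y=6.630, vy=12.670 → t=3.029, apex=14.812, x_land=10.209, impact vy=-17.047
  bounce: vy ← 0.76·17.047 = 12.956
Arc 2: start y=0.000, vy=12.956 → t=2.641, apex=8.555, x_land=19.110, impact vy=-12.956
  bounce: vy ← 0.76·12.956 = 9.847
Arc 3: start y=0.000, vy=9.847 → t=2.007, apex=4.942, x_land=25.875, impact vy=-9.847
  bounce: vy ← 0.76·9.847 = 7.483
Arc 4: start y=0.000, vy=7.483 → t=1.526, apex=2.854, x_land=31.017, impact vy=-7.483
  bounce: vy ← 0.76·7.483 = 5.687
Arc 5: start y=0.000, vy=5.687 → t=1.159, apex=1.649, x_land=34.924, impact vy=-5.687
  bounce: vy ← 0.76·5.687 = 4.322
Arc 6: start y=0.000, vy=4.322 → t=0.881, apex=0.952, x_land=37.894, impact vy=-4.322
  bounce: vy ← 0.76·4.322 = 3.285
Arc 7: start y=0.000, vy=3.285 → t=0.670, apex=0.550, x_land=40.151, impact vy=-3.285
  bounce: vy ← 0.76·3.285 = 2.497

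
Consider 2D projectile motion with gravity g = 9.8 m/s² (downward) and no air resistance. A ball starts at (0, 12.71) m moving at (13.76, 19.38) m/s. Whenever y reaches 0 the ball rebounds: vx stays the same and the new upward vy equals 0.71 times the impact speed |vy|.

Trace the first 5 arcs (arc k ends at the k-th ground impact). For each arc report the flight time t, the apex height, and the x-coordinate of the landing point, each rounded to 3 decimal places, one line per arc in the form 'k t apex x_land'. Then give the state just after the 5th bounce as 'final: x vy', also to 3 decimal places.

Arc 1: start y=12.710, vy=19.380 → t=4.528, apex=31.872, x_land=62.305, impact vy=-24.994
  bounce: vy ← 0.71·24.994 = 17.746
Arc 2: start y=0.000, vy=17.746 → t=3.622, apex=16.067, x_land=112.138, impact vy=-17.746
  bounce: vy ← 0.71·17.746 = 12.599
Arc 3: start y=0.000, vy=12.599 → t=2.571, apex=8.099, x_land=147.519, impact vy=-12.599
  bounce: vy ← 0.71·12.599 = 8.946
Arc 4: start y=0.000, vy=8.946 → t=1.826, apex=4.083, x_land=172.640, impact vy=-8.946
  bounce: vy ← 0.71·8.946 = 6.351
Arc 5: start y=0.000, vy=6.351 → t=1.296, apex=2.058, x_land=190.476, impact vy=-6.351
  bounce: vy ← 0.71·6.351 = 4.509

1 4.528 31.872 62.305
2 3.622 16.067 112.138
3 2.571 8.099 147.519
4 1.826 4.083 172.640
5 1.296 2.058 190.476
final: 190.476 4.509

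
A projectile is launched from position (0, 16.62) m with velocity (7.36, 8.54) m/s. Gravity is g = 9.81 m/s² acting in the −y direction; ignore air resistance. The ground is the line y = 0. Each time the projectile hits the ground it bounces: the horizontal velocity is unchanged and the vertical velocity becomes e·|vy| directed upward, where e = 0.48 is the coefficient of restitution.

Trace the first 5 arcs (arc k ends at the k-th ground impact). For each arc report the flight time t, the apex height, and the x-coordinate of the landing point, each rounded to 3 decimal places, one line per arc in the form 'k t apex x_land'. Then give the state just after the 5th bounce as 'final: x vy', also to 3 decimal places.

Arc 1: start y=16.620, vy=8.540 → t=2.907, apex=20.337, x_land=21.394, impact vy=-19.975
  bounce: vy ← 0.48·19.975 = 9.588
Arc 2: start y=0.000, vy=9.588 → t=1.955, apex=4.686, x_land=35.781, impact vy=-9.588
  bounce: vy ← 0.48·9.588 = 4.602
Arc 3: start y=0.000, vy=4.602 → t=0.938, apex=1.080, x_land=42.687, impact vy=-4.602
  bounce: vy ← 0.48·4.602 = 2.209
Arc 4: start y=0.000, vy=2.209 → t=0.450, apex=0.249, x_land=46.002, impact vy=-2.209
  bounce: vy ← 0.48·2.209 = 1.060
Arc 5: start y=0.000, vy=1.060 → t=0.216, apex=0.057, x_land=47.593, impact vy=-1.060
  bounce: vy ← 0.48·1.060 = 0.509

1 2.907 20.337 21.394
2 1.955 4.686 35.781
3 0.938 1.080 42.687
4 0.450 0.249 46.002
5 0.216 0.057 47.593
final: 47.593 0.509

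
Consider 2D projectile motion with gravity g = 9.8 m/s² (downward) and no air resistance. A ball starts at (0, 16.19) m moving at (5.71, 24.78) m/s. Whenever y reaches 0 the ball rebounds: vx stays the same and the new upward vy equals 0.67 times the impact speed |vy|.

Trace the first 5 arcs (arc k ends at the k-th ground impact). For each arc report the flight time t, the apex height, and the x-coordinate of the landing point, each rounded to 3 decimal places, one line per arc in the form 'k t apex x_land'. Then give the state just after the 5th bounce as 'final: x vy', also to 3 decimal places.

Arc 1: start y=16.190, vy=24.780 → t=5.643, apex=47.519, x_land=32.220, impact vy=-30.518
  bounce: vy ← 0.67·30.518 = 20.447
Arc 2: start y=0.000, vy=20.447 → t=4.173, apex=21.331, x_land=56.047, impact vy=-20.447
  bounce: vy ← 0.67·20.447 = 13.700
Arc 3: start y=0.000, vy=13.700 → t=2.796, apex=9.576, x_land=72.012, impact vy=-13.700
  bounce: vy ← 0.67·13.700 = 9.179
Arc 4: start y=0.000, vy=9.179 → t=1.873, apex=4.298, x_land=82.708, impact vy=-9.179
  bounce: vy ← 0.67·9.179 = 6.150
Arc 5: start y=0.000, vy=6.150 → t=1.255, apex=1.930, x_land=89.874, impact vy=-6.150
  bounce: vy ← 0.67·6.150 = 4.120

1 5.643 47.519 32.220
2 4.173 21.331 56.047
3 2.796 9.576 72.012
4 1.873 4.298 82.708
5 1.255 1.930 89.874
final: 89.874 4.120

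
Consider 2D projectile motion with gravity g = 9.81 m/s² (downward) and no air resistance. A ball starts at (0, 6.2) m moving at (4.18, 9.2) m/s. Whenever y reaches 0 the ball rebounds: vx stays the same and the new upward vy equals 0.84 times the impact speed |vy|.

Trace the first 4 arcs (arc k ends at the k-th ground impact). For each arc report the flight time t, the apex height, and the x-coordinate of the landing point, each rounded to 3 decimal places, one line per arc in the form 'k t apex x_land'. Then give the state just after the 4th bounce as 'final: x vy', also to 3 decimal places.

Arc 1: start y=6.200, vy=9.200 → t=2.402, apex=10.514, x_land=10.040, impact vy=-14.363
  bounce: vy ← 0.84·14.363 = 12.065
Arc 2: start y=0.000, vy=12.065 → t=2.460, apex=7.419, x_land=20.321, impact vy=-12.065
  bounce: vy ← 0.84·12.065 = 10.134
Arc 3: start y=0.000, vy=10.134 → t=2.066, apex=5.235, x_land=28.958, impact vy=-10.134
  bounce: vy ← 0.84·10.134 = 8.513
Arc 4: start y=0.000, vy=8.513 → t=1.736, apex=3.694, x_land=36.212, impact vy=-8.513
  bounce: vy ← 0.84·8.513 = 7.151

1 2.402 10.514 10.040
2 2.460 7.419 20.321
3 2.066 5.235 28.958
4 1.736 3.694 36.212
final: 36.212 7.151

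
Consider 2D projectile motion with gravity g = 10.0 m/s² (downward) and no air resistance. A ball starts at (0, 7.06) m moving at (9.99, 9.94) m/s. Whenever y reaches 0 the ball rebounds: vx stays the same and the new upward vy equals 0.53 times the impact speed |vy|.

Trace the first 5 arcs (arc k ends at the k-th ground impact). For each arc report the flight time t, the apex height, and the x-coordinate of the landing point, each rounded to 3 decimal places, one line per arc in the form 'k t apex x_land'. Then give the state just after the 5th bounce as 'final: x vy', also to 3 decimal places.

Arc 1: start y=7.060, vy=9.940 → t=2.543, apex=12.000, x_land=25.407, impact vy=-15.492
  bounce: vy ← 0.53·15.492 = 8.211
Arc 2: start y=0.000, vy=8.211 → t=1.642, apex=3.371, x_land=41.812, impact vy=-8.211
  bounce: vy ← 0.53·8.211 = 4.352
Arc 3: start y=0.000, vy=4.352 → t=0.870, apex=0.947, x_land=50.506, impact vy=-4.352
  bounce: vy ← 0.53·4.352 = 2.306
Arc 4: start y=0.000, vy=2.306 → t=0.461, apex=0.266, x_land=55.115, impact vy=-2.306
  bounce: vy ← 0.53·2.306 = 1.222
Arc 5: start y=0.000, vy=1.222 → t=0.244, apex=0.075, x_land=57.557, impact vy=-1.222
  bounce: vy ← 0.53·1.222 = 0.648

1 2.543 12.000 25.407
2 1.642 3.371 41.812
3 0.870 0.947 50.506
4 0.461 0.266 55.115
5 0.244 0.075 57.557
final: 57.557 0.648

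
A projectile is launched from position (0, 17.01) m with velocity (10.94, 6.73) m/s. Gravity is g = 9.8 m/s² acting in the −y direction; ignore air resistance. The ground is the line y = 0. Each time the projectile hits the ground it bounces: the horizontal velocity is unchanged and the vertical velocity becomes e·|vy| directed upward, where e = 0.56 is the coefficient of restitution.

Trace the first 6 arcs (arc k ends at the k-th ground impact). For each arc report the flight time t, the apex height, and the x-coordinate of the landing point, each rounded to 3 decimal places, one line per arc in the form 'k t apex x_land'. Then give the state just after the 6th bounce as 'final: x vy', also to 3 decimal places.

Arc 1: start y=17.010, vy=6.730 → t=2.672, apex=19.321, x_land=29.237, impact vy=-19.460
  bounce: vy ← 0.56·19.460 = 10.898
Arc 2: start y=0.000, vy=10.898 → t=2.224, apex=6.059, x_land=53.567, impact vy=-10.898
  bounce: vy ← 0.56·10.898 = 6.103
Arc 3: start y=0.000, vy=6.103 → t=1.245, apex=1.900, x_land=67.192, impact vy=-6.103
  bounce: vy ← 0.56·6.103 = 3.417
Arc 4: start y=0.000, vy=3.417 → t=0.697, apex=0.596, x_land=74.822, impact vy=-3.417
  bounce: vy ← 0.56·3.417 = 1.914
Arc 5: start y=0.000, vy=1.914 → t=0.391, apex=0.187, x_land=79.095, impact vy=-1.914
  bounce: vy ← 0.56·1.914 = 1.072
Arc 6: start y=0.000, vy=1.072 → t=0.219, apex=0.059, x_land=81.488, impact vy=-1.072
  bounce: vy ← 0.56·1.072 = 0.600

1 2.672 19.321 29.237
2 2.224 6.059 53.567
3 1.245 1.900 67.192
4 0.697 0.596 74.822
5 0.391 0.187 79.095
6 0.219 0.059 81.488
final: 81.488 0.600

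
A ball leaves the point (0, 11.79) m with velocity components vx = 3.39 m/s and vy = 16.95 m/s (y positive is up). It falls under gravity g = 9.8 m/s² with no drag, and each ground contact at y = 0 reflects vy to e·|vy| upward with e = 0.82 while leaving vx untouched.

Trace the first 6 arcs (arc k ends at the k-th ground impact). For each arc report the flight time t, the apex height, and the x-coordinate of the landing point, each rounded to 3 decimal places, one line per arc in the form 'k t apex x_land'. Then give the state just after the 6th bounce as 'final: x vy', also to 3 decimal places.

1 4.053 26.448 13.739
2 3.810 17.784 26.656
3 3.124 11.958 37.247
4 2.562 8.040 45.932
5 2.101 5.406 53.054
6 1.723 3.635 58.894
final: 58.894 6.922

Arc 1: start y=11.790, vy=16.950 → t=4.053, apex=26.448, x_land=13.739, impact vy=-22.768
  bounce: vy ← 0.82·22.768 = 18.670
Arc 2: start y=0.000, vy=18.670 → t=3.810, apex=17.784, x_land=26.656, impact vy=-18.670
  bounce: vy ← 0.82·18.670 = 15.309
Arc 3: start y=0.000, vy=15.309 → t=3.124, apex=11.958, x_land=37.247, impact vy=-15.309
  bounce: vy ← 0.82·15.309 = 12.554
Arc 4: start y=0.000, vy=12.554 → t=2.562, apex=8.040, x_land=45.932, impact vy=-12.554
  bounce: vy ← 0.82·12.554 = 10.294
Arc 5: start y=0.000, vy=10.294 → t=2.101, apex=5.406, x_land=53.054, impact vy=-10.294
  bounce: vy ← 0.82·10.294 = 8.441
Arc 6: start y=0.000, vy=8.441 → t=1.723, apex=3.635, x_land=58.894, impact vy=-8.441
  bounce: vy ← 0.82·8.441 = 6.922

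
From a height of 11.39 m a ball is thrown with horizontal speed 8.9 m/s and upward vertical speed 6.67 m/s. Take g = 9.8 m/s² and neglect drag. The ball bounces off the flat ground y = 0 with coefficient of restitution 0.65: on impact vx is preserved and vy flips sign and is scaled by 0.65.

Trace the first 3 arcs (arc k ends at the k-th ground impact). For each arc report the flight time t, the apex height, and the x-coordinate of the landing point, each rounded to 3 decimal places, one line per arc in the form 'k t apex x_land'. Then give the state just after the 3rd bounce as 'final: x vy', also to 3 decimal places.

Arc 1: start y=11.390, vy=6.670 → t=2.350, apex=13.660, x_land=20.917, impact vy=-16.363
  bounce: vy ← 0.65·16.363 = 10.636
Arc 2: start y=0.000, vy=10.636 → t=2.171, apex=5.771, x_land=40.235, impact vy=-10.636
  bounce: vy ← 0.65·10.636 = 6.913
Arc 3: start y=0.000, vy=6.913 → t=1.411, apex=2.438, x_land=52.792, impact vy=-6.913
  bounce: vy ← 0.65·6.913 = 4.494

1 2.350 13.660 20.917
2 2.171 5.771 40.235
3 1.411 2.438 52.792
final: 52.792 4.494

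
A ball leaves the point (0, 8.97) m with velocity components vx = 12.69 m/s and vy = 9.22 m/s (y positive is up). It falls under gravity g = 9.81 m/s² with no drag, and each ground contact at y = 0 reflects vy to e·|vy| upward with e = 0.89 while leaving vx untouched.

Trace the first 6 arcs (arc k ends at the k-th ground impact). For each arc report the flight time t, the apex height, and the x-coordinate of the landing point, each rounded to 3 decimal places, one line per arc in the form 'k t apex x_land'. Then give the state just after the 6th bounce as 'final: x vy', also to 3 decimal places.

1 2.587 13.303 32.825
2 2.931 10.537 70.024
3 2.609 8.346 103.132
4 2.322 6.611 132.597
5 2.067 5.237 158.821
6 1.839 4.148 182.161
final: 182.161 8.029

Arc 1: start y=8.970, vy=9.220 → t=2.587, apex=13.303, x_land=32.825, impact vy=-16.155
  bounce: vy ← 0.89·16.155 = 14.378
Arc 2: start y=0.000, vy=14.378 → t=2.931, apex=10.537, x_land=70.024, impact vy=-14.378
  bounce: vy ← 0.89·14.378 = 12.797
Arc 3: start y=0.000, vy=12.797 → t=2.609, apex=8.346, x_land=103.132, impact vy=-12.797
  bounce: vy ← 0.89·12.797 = 11.389
Arc 4: start y=0.000, vy=11.389 → t=2.322, apex=6.611, x_land=132.597, impact vy=-11.389
  bounce: vy ← 0.89·11.389 = 10.136
Arc 5: start y=0.000, vy=10.136 → t=2.067, apex=5.237, x_land=158.821, impact vy=-10.136
  bounce: vy ← 0.89·10.136 = 9.021
Arc 6: start y=0.000, vy=9.021 → t=1.839, apex=4.148, x_land=182.161, impact vy=-9.021
  bounce: vy ← 0.89·9.021 = 8.029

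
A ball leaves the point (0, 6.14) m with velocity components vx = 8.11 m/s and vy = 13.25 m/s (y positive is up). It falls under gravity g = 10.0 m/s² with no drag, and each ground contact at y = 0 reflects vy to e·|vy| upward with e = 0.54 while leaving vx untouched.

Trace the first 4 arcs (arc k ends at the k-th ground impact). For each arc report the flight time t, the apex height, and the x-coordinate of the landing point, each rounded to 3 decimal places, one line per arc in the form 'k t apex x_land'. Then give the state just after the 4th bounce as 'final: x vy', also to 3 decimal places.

Arc 1: start y=6.140, vy=13.250 → t=3.052, apex=14.918, x_land=24.754, impact vy=-17.273
  bounce: vy ← 0.54·17.273 = 9.328
Arc 2: start y=0.000, vy=9.328 → t=1.866, apex=4.350, x_land=39.884, impact vy=-9.328
  bounce: vy ← 0.54·9.328 = 5.037
Arc 3: start y=0.000, vy=5.037 → t=1.007, apex=1.268, x_land=48.053, impact vy=-5.037
  bounce: vy ← 0.54·5.037 = 2.720
Arc 4: start y=0.000, vy=2.720 → t=0.544, apex=0.370, x_land=52.465, impact vy=-2.720
  bounce: vy ← 0.54·2.720 = 1.469

1 3.052 14.918 24.754
2 1.866 4.350 39.884
3 1.007 1.268 48.053
4 0.544 0.370 52.465
final: 52.465 1.469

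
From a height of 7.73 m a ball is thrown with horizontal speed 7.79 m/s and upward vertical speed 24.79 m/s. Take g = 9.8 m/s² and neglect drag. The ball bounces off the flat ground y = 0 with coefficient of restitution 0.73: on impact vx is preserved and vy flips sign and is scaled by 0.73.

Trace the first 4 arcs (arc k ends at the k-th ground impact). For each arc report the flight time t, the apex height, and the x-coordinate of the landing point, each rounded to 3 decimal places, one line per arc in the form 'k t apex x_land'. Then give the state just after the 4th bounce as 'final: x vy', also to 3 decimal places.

1 5.354 39.084 41.706
2 4.123 20.828 73.828
3 3.010 11.099 97.276
4 2.197 5.915 114.394
final: 114.394 7.860

Arc 1: start y=7.730, vy=24.790 → t=5.354, apex=39.084, x_land=41.706, impact vy=-27.678
  bounce: vy ← 0.73·27.678 = 20.205
Arc 2: start y=0.000, vy=20.205 → t=4.123, apex=20.828, x_land=73.828, impact vy=-20.205
  bounce: vy ← 0.73·20.205 = 14.749
Arc 3: start y=0.000, vy=14.749 → t=3.010, apex=11.099, x_land=97.276, impact vy=-14.749
  bounce: vy ← 0.73·14.749 = 10.767
Arc 4: start y=0.000, vy=10.767 → t=2.197, apex=5.915, x_land=114.394, impact vy=-10.767
  bounce: vy ← 0.73·10.767 = 7.860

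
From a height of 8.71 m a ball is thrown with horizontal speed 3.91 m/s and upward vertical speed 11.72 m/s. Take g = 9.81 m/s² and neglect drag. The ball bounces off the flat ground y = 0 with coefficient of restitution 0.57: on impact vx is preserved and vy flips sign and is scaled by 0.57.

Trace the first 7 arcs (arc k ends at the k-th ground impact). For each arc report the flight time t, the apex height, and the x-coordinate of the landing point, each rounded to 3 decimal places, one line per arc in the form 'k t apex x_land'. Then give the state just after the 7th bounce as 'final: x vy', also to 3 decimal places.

Arc 1: start y=8.710, vy=11.720 → t=2.984, apex=15.711, x_land=11.669, impact vy=-17.557
  bounce: vy ← 0.57·17.557 = 10.007
Arc 2: start y=0.000, vy=10.007 → t=2.040, apex=5.104, x_land=19.646, impact vy=-10.007
  bounce: vy ← 0.57·10.007 = 5.704
Arc 3: start y=0.000, vy=5.704 → t=1.163, apex=1.658, x_land=24.194, impact vy=-5.704
  bounce: vy ← 0.57·5.704 = 3.251
Arc 4: start y=0.000, vy=3.251 → t=0.663, apex=0.539, x_land=26.785, impact vy=-3.251
  bounce: vy ← 0.57·3.251 = 1.853
Arc 5: start y=0.000, vy=1.853 → t=0.378, apex=0.175, x_land=28.263, impact vy=-1.853
  bounce: vy ← 0.57·1.853 = 1.056
Arc 6: start y=0.000, vy=1.056 → t=0.215, apex=0.057, x_land=29.105, impact vy=-1.056
  bounce: vy ← 0.57·1.056 = 0.602
Arc 7: start y=0.000, vy=0.602 → t=0.123, apex=0.018, x_land=29.585, impact vy=-0.602
  bounce: vy ← 0.57·0.602 = 0.343

1 2.984 15.711 11.669
2 2.040 5.104 19.646
3 1.163 1.658 24.194
4 0.663 0.539 26.785
5 0.378 0.175 28.263
6 0.215 0.057 29.105
7 0.123 0.018 29.585
final: 29.585 0.343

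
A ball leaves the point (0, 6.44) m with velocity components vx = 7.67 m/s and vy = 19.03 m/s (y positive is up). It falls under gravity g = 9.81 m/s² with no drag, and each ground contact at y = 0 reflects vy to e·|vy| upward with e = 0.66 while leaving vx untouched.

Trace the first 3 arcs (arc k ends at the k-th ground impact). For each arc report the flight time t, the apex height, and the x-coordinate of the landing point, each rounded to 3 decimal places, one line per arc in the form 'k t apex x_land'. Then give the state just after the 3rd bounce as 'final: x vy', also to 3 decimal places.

1 4.193 24.898 32.159
2 2.974 10.845 54.969
3 1.963 4.724 70.024
final: 70.024 6.354

Arc 1: start y=6.440, vy=19.030 → t=4.193, apex=24.898, x_land=32.159, impact vy=-22.102
  bounce: vy ← 0.66·22.102 = 14.587
Arc 2: start y=0.000, vy=14.587 → t=2.974, apex=10.845, x_land=54.969, impact vy=-14.587
  bounce: vy ← 0.66·14.587 = 9.628
Arc 3: start y=0.000, vy=9.628 → t=1.963, apex=4.724, x_land=70.024, impact vy=-9.628
  bounce: vy ← 0.66·9.628 = 6.354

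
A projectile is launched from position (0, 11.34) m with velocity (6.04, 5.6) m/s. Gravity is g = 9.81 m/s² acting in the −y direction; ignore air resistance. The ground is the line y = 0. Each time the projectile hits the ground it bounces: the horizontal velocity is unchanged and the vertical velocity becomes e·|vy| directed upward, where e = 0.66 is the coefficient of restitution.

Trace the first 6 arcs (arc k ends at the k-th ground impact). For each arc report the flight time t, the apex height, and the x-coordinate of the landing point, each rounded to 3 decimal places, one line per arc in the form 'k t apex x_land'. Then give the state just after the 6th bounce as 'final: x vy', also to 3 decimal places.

Arc 1: start y=11.340, vy=5.600 → t=2.195, apex=12.938, x_land=13.258, impact vy=-15.933
  bounce: vy ← 0.66·15.933 = 10.516
Arc 2: start y=0.000, vy=10.516 → t=2.144, apex=5.636, x_land=26.206, impact vy=-10.516
  bounce: vy ← 0.66·10.516 = 6.940
Arc 3: start y=0.000, vy=6.940 → t=1.415, apex=2.455, x_land=34.753, impact vy=-6.940
  bounce: vy ← 0.66·6.940 = 4.581
Arc 4: start y=0.000, vy=4.581 → t=0.934, apex=1.069, x_land=40.393, impact vy=-4.581
  bounce: vy ← 0.66·4.581 = 3.023
Arc 5: start y=0.000, vy=3.023 → t=0.616, apex=0.466, x_land=44.116, impact vy=-3.023
  bounce: vy ← 0.66·3.023 = 1.995
Arc 6: start y=0.000, vy=1.995 → t=0.407, apex=0.203, x_land=46.573, impact vy=-1.995
  bounce: vy ← 0.66·1.995 = 1.317

1 2.195 12.938 13.258
2 2.144 5.636 26.206
3 1.415 2.455 34.753
4 0.934 1.069 40.393
5 0.616 0.466 44.116
6 0.407 0.203 46.573
final: 46.573 1.317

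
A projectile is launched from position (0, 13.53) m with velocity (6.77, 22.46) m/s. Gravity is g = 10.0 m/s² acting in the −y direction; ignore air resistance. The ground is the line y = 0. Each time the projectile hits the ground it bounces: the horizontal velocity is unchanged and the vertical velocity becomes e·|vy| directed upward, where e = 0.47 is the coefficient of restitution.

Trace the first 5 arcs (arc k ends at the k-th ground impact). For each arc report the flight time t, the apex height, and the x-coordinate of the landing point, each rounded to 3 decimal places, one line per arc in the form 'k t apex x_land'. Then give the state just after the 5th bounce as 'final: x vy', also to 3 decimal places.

1 5.030 38.753 34.053
2 2.617 8.560 51.770
3 1.230 1.891 60.096
4 0.578 0.418 64.010
5 0.272 0.092 65.849
final: 65.849 0.638

Arc 1: start y=13.530, vy=22.460 → t=5.030, apex=38.753, x_land=34.053, impact vy=-27.840
  bounce: vy ← 0.47·27.840 = 13.085
Arc 2: start y=0.000, vy=13.085 → t=2.617, apex=8.560, x_land=51.770, impact vy=-13.085
  bounce: vy ← 0.47·13.085 = 6.150
Arc 3: start y=0.000, vy=6.150 → t=1.230, apex=1.891, x_land=60.096, impact vy=-6.150
  bounce: vy ← 0.47·6.150 = 2.890
Arc 4: start y=0.000, vy=2.890 → t=0.578, apex=0.418, x_land=64.010, impact vy=-2.890
  bounce: vy ← 0.47·2.890 = 1.358
Arc 5: start y=0.000, vy=1.358 → t=0.272, apex=0.092, x_land=65.849, impact vy=-1.358
  bounce: vy ← 0.47·1.358 = 0.638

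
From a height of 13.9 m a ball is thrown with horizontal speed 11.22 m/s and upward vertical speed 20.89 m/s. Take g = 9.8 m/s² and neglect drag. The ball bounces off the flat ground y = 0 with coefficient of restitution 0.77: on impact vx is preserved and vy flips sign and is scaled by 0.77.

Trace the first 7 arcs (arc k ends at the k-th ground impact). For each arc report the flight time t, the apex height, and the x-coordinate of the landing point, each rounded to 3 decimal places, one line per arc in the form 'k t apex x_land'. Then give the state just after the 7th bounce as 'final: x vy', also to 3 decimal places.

Arc 1: start y=13.900, vy=20.890 → t=4.848, apex=36.165, x_land=54.399, impact vy=-26.624
  bounce: vy ← 0.77·26.624 = 20.500
Arc 2: start y=0.000, vy=20.500 → t=4.184, apex=21.442, x_land=101.340, impact vy=-20.500
  bounce: vy ← 0.77·20.500 = 15.785
Arc 3: start y=0.000, vy=15.785 → t=3.221, apex=12.713, x_land=137.485, impact vy=-15.785
  bounce: vy ← 0.77·15.785 = 12.155
Arc 4: start y=0.000, vy=12.155 → t=2.481, apex=7.538, x_land=165.317, impact vy=-12.155
  bounce: vy ← 0.77·12.155 = 9.359
Arc 5: start y=0.000, vy=9.359 → t=1.910, apex=4.469, x_land=186.748, impact vy=-9.359
  bounce: vy ← 0.77·9.359 = 7.207
Arc 6: start y=0.000, vy=7.207 → t=1.471, apex=2.650, x_land=203.249, impact vy=-7.207
  bounce: vy ← 0.77·7.207 = 5.549
Arc 7: start y=0.000, vy=5.549 → t=1.132, apex=1.571, x_land=215.955, impact vy=-5.549
  bounce: vy ← 0.77·5.549 = 4.273

1 4.848 36.165 54.399
2 4.184 21.442 101.340
3 3.221 12.713 137.485
4 2.481 7.538 165.317
5 1.910 4.469 186.748
6 1.471 2.650 203.249
7 1.132 1.571 215.955
final: 215.955 4.273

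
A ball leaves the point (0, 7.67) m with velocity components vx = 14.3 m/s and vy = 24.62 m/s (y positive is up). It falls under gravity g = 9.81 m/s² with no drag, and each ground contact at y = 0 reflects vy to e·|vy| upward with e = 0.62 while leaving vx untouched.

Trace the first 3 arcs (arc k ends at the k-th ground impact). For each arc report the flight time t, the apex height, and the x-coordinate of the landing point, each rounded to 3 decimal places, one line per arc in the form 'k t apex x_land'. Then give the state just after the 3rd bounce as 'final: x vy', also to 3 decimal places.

1 5.314 38.564 75.985
2 3.477 14.824 125.705
3 2.156 5.698 156.531
final: 156.531 6.556

Arc 1: start y=7.670, vy=24.620 → t=5.314, apex=38.564, x_land=75.985, impact vy=-27.507
  bounce: vy ← 0.62·27.507 = 17.054
Arc 2: start y=0.000, vy=17.054 → t=3.477, apex=14.824, x_land=125.705, impact vy=-17.054
  bounce: vy ← 0.62·17.054 = 10.574
Arc 3: start y=0.000, vy=10.574 → t=2.156, apex=5.698, x_land=156.531, impact vy=-10.574
  bounce: vy ← 0.62·10.574 = 6.556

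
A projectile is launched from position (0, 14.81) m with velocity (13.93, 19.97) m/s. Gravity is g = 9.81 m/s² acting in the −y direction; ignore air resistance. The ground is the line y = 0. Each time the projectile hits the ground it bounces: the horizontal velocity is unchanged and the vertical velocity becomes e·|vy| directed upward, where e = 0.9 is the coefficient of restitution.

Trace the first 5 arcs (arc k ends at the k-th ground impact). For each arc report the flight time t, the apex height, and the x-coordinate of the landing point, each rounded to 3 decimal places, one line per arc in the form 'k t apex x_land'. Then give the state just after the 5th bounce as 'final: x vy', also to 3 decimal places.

Arc 1: start y=14.810, vy=19.970 → t=4.712, apex=35.136, x_land=65.640, impact vy=-26.256
  bounce: vy ← 0.9·26.256 = 23.630
Arc 2: start y=0.000, vy=23.630 → t=4.818, apex=28.460, x_land=132.749, impact vy=-23.630
  bounce: vy ← 0.9·23.630 = 21.267
Arc 3: start y=0.000, vy=21.267 → t=4.336, apex=23.053, x_land=193.147, impact vy=-21.267
  bounce: vy ← 0.9·21.267 = 19.141
Arc 4: start y=0.000, vy=19.141 → t=3.902, apex=18.673, x_land=247.506, impact vy=-19.141
  bounce: vy ← 0.9·19.141 = 17.227
Arc 5: start y=0.000, vy=17.227 → t=3.512, apex=15.125, x_land=296.428, impact vy=-17.227
  bounce: vy ← 0.9·17.227 = 15.504

1 4.712 35.136 65.640
2 4.818 28.460 132.749
3 4.336 23.053 193.147
4 3.902 18.673 247.506
5 3.512 15.125 296.428
final: 296.428 15.504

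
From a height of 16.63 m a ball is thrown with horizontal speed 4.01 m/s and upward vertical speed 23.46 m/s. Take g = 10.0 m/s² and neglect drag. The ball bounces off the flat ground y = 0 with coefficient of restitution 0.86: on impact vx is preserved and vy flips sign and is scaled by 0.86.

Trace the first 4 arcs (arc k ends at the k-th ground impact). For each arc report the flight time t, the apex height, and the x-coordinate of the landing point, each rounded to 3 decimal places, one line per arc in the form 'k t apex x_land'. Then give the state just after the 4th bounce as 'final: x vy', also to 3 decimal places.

1 5.317 44.149 21.323
2 5.111 32.652 41.818
3 4.395 24.150 59.444
4 3.780 17.861 74.602
final: 74.602 16.254

Arc 1: start y=16.630, vy=23.460 → t=5.317, apex=44.149, x_land=21.323, impact vy=-29.715
  bounce: vy ← 0.86·29.715 = 25.555
Arc 2: start y=0.000, vy=25.555 → t=5.111, apex=32.652, x_land=41.818, impact vy=-25.555
  bounce: vy ← 0.86·25.555 = 21.977
Arc 3: start y=0.000, vy=21.977 → t=4.395, apex=24.150, x_land=59.444, impact vy=-21.977
  bounce: vy ← 0.86·21.977 = 18.900
Arc 4: start y=0.000, vy=18.900 → t=3.780, apex=17.861, x_land=74.602, impact vy=-18.900
  bounce: vy ← 0.86·18.900 = 16.254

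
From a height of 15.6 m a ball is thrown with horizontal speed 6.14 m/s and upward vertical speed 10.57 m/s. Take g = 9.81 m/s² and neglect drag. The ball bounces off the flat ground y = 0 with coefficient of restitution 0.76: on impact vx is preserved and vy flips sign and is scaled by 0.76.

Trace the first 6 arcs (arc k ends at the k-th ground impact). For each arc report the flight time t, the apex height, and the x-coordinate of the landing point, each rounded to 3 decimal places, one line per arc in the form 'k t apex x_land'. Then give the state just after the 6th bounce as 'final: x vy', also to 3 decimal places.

1 3.161 21.294 19.409
2 3.167 12.300 38.855
3 2.407 7.104 53.634
4 1.829 4.103 64.865
5 1.390 2.370 73.402
6 1.057 1.369 79.889
final: 79.889 3.939

Arc 1: start y=15.600, vy=10.570 → t=3.161, apex=21.294, x_land=19.409, impact vy=-20.440
  bounce: vy ← 0.76·20.440 = 15.534
Arc 2: start y=0.000, vy=15.534 → t=3.167, apex=12.300, x_land=38.855, impact vy=-15.534
  bounce: vy ← 0.76·15.534 = 11.806
Arc 3: start y=0.000, vy=11.806 → t=2.407, apex=7.104, x_land=53.634, impact vy=-11.806
  bounce: vy ← 0.76·11.806 = 8.973
Arc 4: start y=0.000, vy=8.973 → t=1.829, apex=4.103, x_land=64.865, impact vy=-8.973
  bounce: vy ← 0.76·8.973 = 6.819
Arc 5: start y=0.000, vy=6.819 → t=1.390, apex=2.370, x_land=73.402, impact vy=-6.819
  bounce: vy ← 0.76·6.819 = 5.183
Arc 6: start y=0.000, vy=5.183 → t=1.057, apex=1.369, x_land=79.889, impact vy=-5.183
  bounce: vy ← 0.76·5.183 = 3.939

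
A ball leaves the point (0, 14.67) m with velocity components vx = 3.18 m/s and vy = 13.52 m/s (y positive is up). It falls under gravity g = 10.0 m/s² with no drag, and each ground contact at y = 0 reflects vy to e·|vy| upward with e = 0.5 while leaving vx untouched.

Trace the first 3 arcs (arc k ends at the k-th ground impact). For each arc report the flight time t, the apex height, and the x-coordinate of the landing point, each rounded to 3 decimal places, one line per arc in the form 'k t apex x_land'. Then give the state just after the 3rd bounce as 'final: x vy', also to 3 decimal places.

Arc 1: start y=14.670, vy=13.520 → t=3.534, apex=23.810, x_land=11.239, impact vy=-21.822
  bounce: vy ← 0.5·21.822 = 10.911
Arc 2: start y=0.000, vy=10.911 → t=2.182, apex=5.952, x_land=18.178, impact vy=-10.911
  bounce: vy ← 0.5·10.911 = 5.455
Arc 3: start y=0.000, vy=5.455 → t=1.091, apex=1.488, x_land=21.648, impact vy=-5.455
  bounce: vy ← 0.5·5.455 = 2.728

1 3.534 23.810 11.239
2 2.182 5.952 18.178
3 1.091 1.488 21.648
final: 21.648 2.728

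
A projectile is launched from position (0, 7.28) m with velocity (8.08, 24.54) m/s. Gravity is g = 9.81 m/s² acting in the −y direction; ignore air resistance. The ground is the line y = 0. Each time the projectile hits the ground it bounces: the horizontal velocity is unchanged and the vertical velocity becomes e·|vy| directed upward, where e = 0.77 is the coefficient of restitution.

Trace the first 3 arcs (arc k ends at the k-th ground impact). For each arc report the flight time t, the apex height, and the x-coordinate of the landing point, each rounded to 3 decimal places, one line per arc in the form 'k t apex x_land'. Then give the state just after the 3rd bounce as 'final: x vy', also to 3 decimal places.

1 5.284 37.974 42.694
2 4.285 22.515 77.316
3 3.299 13.349 103.976
final: 103.976 12.461

Arc 1: start y=7.280, vy=24.540 → t=5.284, apex=37.974, x_land=42.694, impact vy=-27.296
  bounce: vy ← 0.77·27.296 = 21.018
Arc 2: start y=0.000, vy=21.018 → t=4.285, apex=22.515, x_land=77.316, impact vy=-21.018
  bounce: vy ← 0.77·21.018 = 16.184
Arc 3: start y=0.000, vy=16.184 → t=3.299, apex=13.349, x_land=103.976, impact vy=-16.184
  bounce: vy ← 0.77·16.184 = 12.461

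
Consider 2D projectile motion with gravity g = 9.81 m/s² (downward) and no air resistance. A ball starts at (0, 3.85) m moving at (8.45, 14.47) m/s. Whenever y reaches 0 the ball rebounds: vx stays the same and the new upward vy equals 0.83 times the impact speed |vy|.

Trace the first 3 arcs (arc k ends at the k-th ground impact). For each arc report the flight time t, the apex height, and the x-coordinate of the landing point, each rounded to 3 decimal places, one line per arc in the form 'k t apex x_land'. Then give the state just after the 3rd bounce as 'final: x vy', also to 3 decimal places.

1 3.196 14.522 27.003
2 2.856 10.004 51.139
3 2.371 6.892 71.171
final: 71.171 9.651

Arc 1: start y=3.850, vy=14.470 → t=3.196, apex=14.522, x_land=27.003, impact vy=-16.880
  bounce: vy ← 0.83·16.880 = 14.010
Arc 2: start y=0.000, vy=14.010 → t=2.856, apex=10.004, x_land=51.139, impact vy=-14.010
  bounce: vy ← 0.83·14.010 = 11.628
Arc 3: start y=0.000, vy=11.628 → t=2.371, apex=6.892, x_land=71.171, impact vy=-11.628
  bounce: vy ← 0.83·11.628 = 9.651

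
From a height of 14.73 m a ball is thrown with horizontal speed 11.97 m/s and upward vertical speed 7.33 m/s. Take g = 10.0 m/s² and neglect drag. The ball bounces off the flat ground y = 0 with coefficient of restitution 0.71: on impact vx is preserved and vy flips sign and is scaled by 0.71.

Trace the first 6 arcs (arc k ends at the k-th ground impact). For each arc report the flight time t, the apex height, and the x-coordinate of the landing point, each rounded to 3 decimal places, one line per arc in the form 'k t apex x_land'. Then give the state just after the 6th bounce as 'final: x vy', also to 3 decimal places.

Arc 1: start y=14.730, vy=7.330 → t=2.599, apex=17.416, x_land=31.114, impact vy=-18.664
  bounce: vy ← 0.71·18.664 = 13.251
Arc 2: start y=0.000, vy=13.251 → t=2.650, apex=8.780, x_land=62.838, impact vy=-13.251
  bounce: vy ← 0.71·13.251 = 9.408
Arc 3: start y=0.000, vy=9.408 → t=1.882, apex=4.426, x_land=85.361, impact vy=-9.408
  bounce: vy ← 0.71·9.408 = 6.680
Arc 4: start y=0.000, vy=6.680 → t=1.336, apex=2.231, x_land=101.353, impact vy=-6.680
  bounce: vy ← 0.71·6.680 = 4.743
Arc 5: start y=0.000, vy=4.743 → t=0.949, apex=1.125, x_land=112.707, impact vy=-4.743
  bounce: vy ← 0.71·4.743 = 3.367
Arc 6: start y=0.000, vy=3.367 → t=0.673, apex=0.567, x_land=120.768, impact vy=-3.367
  bounce: vy ← 0.71·3.367 = 2.391

1 2.599 17.416 31.114
2 2.650 8.780 62.838
3 1.882 4.426 85.361
4 1.336 2.231 101.353
5 0.949 1.125 112.707
6 0.673 0.567 120.768
final: 120.768 2.391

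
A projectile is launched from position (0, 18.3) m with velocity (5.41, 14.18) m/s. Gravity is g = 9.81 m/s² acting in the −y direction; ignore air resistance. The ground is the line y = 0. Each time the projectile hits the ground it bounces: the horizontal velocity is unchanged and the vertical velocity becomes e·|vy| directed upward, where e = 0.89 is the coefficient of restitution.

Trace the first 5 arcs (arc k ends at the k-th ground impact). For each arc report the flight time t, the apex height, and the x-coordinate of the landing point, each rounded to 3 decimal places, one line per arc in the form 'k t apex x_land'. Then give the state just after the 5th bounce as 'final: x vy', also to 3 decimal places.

1 3.858 28.548 20.872
2 4.294 22.613 44.104
3 3.822 17.912 64.780
4 3.402 14.188 83.182
5 3.027 11.238 99.560
final: 99.560 13.216

Arc 1: start y=18.300, vy=14.180 → t=3.858, apex=28.548, x_land=20.872, impact vy=-23.667
  bounce: vy ← 0.89·23.667 = 21.063
Arc 2: start y=0.000, vy=21.063 → t=4.294, apex=22.613, x_land=44.104, impact vy=-21.063
  bounce: vy ← 0.89·21.063 = 18.746
Arc 3: start y=0.000, vy=18.746 → t=3.822, apex=17.912, x_land=64.780, impact vy=-18.746
  bounce: vy ← 0.89·18.746 = 16.684
Arc 4: start y=0.000, vy=16.684 → t=3.402, apex=14.188, x_land=83.182, impact vy=-16.684
  bounce: vy ← 0.89·16.684 = 14.849
Arc 5: start y=0.000, vy=14.849 → t=3.027, apex=11.238, x_land=99.560, impact vy=-14.849
  bounce: vy ← 0.89·14.849 = 13.216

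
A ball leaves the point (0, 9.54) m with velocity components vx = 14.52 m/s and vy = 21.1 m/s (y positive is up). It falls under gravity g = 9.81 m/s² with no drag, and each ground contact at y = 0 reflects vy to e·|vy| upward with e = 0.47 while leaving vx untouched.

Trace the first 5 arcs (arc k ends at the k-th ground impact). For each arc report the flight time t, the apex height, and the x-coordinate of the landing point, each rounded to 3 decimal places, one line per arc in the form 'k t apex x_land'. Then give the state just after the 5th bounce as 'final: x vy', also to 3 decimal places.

Arc 1: start y=9.540, vy=21.100 → t=4.714, apex=32.232, x_land=68.452, impact vy=-25.147
  bounce: vy ← 0.47·25.147 = 11.819
Arc 2: start y=0.000, vy=11.819 → t=2.410, apex=7.120, x_land=103.439, impact vy=-11.819
  bounce: vy ← 0.47·11.819 = 5.555
Arc 3: start y=0.000, vy=5.555 → t=1.133, apex=1.573, x_land=119.884, impact vy=-5.555
  bounce: vy ← 0.47·5.555 = 2.611
Arc 4: start y=0.000, vy=2.611 → t=0.532, apex=0.347, x_land=127.612, impact vy=-2.611
  bounce: vy ← 0.47·2.611 = 1.227
Arc 5: start y=0.000, vy=1.227 → t=0.250, apex=0.077, x_land=131.245, impact vy=-1.227
  bounce: vy ← 0.47·1.227 = 0.577

1 4.714 32.232 68.452
2 2.410 7.120 103.439
3 1.133 1.573 119.884
4 0.532 0.347 127.612
5 0.250 0.077 131.245
final: 131.245 0.577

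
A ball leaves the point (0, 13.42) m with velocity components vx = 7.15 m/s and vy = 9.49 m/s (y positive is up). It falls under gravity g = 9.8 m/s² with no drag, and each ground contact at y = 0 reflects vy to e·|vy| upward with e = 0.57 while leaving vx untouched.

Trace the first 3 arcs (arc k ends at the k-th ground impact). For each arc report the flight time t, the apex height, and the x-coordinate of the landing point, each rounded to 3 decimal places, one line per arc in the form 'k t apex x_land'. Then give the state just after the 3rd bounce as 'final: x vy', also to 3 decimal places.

Arc 1: start y=13.420, vy=9.490 → t=2.886, apex=18.015, x_land=20.633, impact vy=-18.791
  bounce: vy ← 0.57·18.791 = 10.711
Arc 2: start y=0.000, vy=10.711 → t=2.186, apex=5.853, x_land=36.262, impact vy=-10.711
  bounce: vy ← 0.57·10.711 = 6.105
Arc 3: start y=0.000, vy=6.105 → t=1.246, apex=1.902, x_land=45.171, impact vy=-6.105
  bounce: vy ← 0.57·6.105 = 3.480

1 2.886 18.015 20.633
2 2.186 5.853 36.262
3 1.246 1.902 45.171
final: 45.171 3.480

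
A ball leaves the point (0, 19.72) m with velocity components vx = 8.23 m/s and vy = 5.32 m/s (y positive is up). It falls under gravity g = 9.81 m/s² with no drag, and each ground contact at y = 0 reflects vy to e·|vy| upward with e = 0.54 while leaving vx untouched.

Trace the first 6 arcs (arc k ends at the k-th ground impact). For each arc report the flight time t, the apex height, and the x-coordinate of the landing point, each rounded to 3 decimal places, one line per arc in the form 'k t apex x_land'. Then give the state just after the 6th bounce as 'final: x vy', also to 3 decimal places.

Arc 1: start y=19.720, vy=5.320 → t=2.619, apex=21.163, x_land=21.558, impact vy=-20.377
  bounce: vy ← 0.54·20.377 = 11.003
Arc 2: start y=0.000, vy=11.003 → t=2.243, apex=6.171, x_land=40.020, impact vy=-11.003
  bounce: vy ← 0.54·11.003 = 5.942
Arc 3: start y=0.000, vy=5.942 → t=1.211, apex=1.799, x_land=49.990, impact vy=-5.942
  bounce: vy ← 0.54·5.942 = 3.209
Arc 4: start y=0.000, vy=3.209 → t=0.654, apex=0.525, x_land=55.374, impact vy=-3.209
  bounce: vy ← 0.54·3.209 = 1.733
Arc 5: start y=0.000, vy=1.733 → t=0.353, apex=0.153, x_land=58.281, impact vy=-1.733
  bounce: vy ← 0.54·1.733 = 0.936
Arc 6: start y=0.000, vy=0.936 → t=0.191, apex=0.045, x_land=59.851, impact vy=-0.936
  bounce: vy ← 0.54·0.936 = 0.505

1 2.619 21.163 21.558
2 2.243 6.171 40.020
3 1.211 1.799 49.990
4 0.654 0.525 55.374
5 0.353 0.153 58.281
6 0.191 0.045 59.851
final: 59.851 0.505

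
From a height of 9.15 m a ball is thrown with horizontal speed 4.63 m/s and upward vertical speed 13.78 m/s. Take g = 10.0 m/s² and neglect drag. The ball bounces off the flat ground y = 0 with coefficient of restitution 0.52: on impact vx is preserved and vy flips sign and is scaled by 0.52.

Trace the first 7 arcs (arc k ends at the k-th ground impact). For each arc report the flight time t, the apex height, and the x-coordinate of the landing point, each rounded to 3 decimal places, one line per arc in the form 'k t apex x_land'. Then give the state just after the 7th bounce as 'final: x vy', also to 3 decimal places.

1 3.309 18.644 15.321
2 2.008 5.041 24.619
3 1.044 1.363 29.454
4 0.543 0.369 31.969
5 0.282 0.100 33.276
6 0.147 0.027 33.956
7 0.076 0.007 34.309
final: 34.309 0.199

Arc 1: start y=9.150, vy=13.780 → t=3.309, apex=18.644, x_land=15.321, impact vy=-19.310
  bounce: vy ← 0.52·19.310 = 10.041
Arc 2: start y=0.000, vy=10.041 → t=2.008, apex=5.041, x_land=24.619, impact vy=-10.041
  bounce: vy ← 0.52·10.041 = 5.222
Arc 3: start y=0.000, vy=5.222 → t=1.044, apex=1.363, x_land=29.454, impact vy=-5.222
  bounce: vy ← 0.52·5.222 = 2.715
Arc 4: start y=0.000, vy=2.715 → t=0.543, apex=0.369, x_land=31.969, impact vy=-2.715
  bounce: vy ← 0.52·2.715 = 1.412
Arc 5: start y=0.000, vy=1.412 → t=0.282, apex=0.100, x_land=33.276, impact vy=-1.412
  bounce: vy ← 0.52·1.412 = 0.734
Arc 6: start y=0.000, vy=0.734 → t=0.147, apex=0.027, x_land=33.956, impact vy=-0.734
  bounce: vy ← 0.52·0.734 = 0.382
Arc 7: start y=0.000, vy=0.382 → t=0.076, apex=0.007, x_land=34.309, impact vy=-0.382
  bounce: vy ← 0.52·0.382 = 0.199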